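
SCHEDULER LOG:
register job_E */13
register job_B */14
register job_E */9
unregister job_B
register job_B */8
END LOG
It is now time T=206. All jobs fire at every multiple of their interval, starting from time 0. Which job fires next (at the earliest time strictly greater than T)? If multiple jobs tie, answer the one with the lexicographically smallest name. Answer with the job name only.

Answer: job_E

Derivation:
Op 1: register job_E */13 -> active={job_E:*/13}
Op 2: register job_B */14 -> active={job_B:*/14, job_E:*/13}
Op 3: register job_E */9 -> active={job_B:*/14, job_E:*/9}
Op 4: unregister job_B -> active={job_E:*/9}
Op 5: register job_B */8 -> active={job_B:*/8, job_E:*/9}
  job_B: interval 8, next fire after T=206 is 208
  job_E: interval 9, next fire after T=206 is 207
Earliest = 207, winner (lex tiebreak) = job_E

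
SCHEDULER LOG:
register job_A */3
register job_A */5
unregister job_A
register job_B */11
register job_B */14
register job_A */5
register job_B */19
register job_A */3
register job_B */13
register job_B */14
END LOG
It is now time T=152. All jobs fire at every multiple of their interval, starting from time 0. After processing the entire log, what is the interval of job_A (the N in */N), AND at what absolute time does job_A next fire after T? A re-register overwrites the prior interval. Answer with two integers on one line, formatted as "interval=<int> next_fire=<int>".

Answer: interval=3 next_fire=153

Derivation:
Op 1: register job_A */3 -> active={job_A:*/3}
Op 2: register job_A */5 -> active={job_A:*/5}
Op 3: unregister job_A -> active={}
Op 4: register job_B */11 -> active={job_B:*/11}
Op 5: register job_B */14 -> active={job_B:*/14}
Op 6: register job_A */5 -> active={job_A:*/5, job_B:*/14}
Op 7: register job_B */19 -> active={job_A:*/5, job_B:*/19}
Op 8: register job_A */3 -> active={job_A:*/3, job_B:*/19}
Op 9: register job_B */13 -> active={job_A:*/3, job_B:*/13}
Op 10: register job_B */14 -> active={job_A:*/3, job_B:*/14}
Final interval of job_A = 3
Next fire of job_A after T=152: (152//3+1)*3 = 153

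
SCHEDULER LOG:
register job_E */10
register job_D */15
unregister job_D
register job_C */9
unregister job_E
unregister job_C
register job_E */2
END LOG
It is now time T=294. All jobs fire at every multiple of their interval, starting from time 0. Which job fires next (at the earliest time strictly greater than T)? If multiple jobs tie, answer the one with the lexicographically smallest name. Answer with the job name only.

Answer: job_E

Derivation:
Op 1: register job_E */10 -> active={job_E:*/10}
Op 2: register job_D */15 -> active={job_D:*/15, job_E:*/10}
Op 3: unregister job_D -> active={job_E:*/10}
Op 4: register job_C */9 -> active={job_C:*/9, job_E:*/10}
Op 5: unregister job_E -> active={job_C:*/9}
Op 6: unregister job_C -> active={}
Op 7: register job_E */2 -> active={job_E:*/2}
  job_E: interval 2, next fire after T=294 is 296
Earliest = 296, winner (lex tiebreak) = job_E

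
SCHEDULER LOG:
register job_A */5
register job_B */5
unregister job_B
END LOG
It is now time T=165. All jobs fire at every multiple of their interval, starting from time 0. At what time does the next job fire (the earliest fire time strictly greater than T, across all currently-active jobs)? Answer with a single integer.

Op 1: register job_A */5 -> active={job_A:*/5}
Op 2: register job_B */5 -> active={job_A:*/5, job_B:*/5}
Op 3: unregister job_B -> active={job_A:*/5}
  job_A: interval 5, next fire after T=165 is 170
Earliest fire time = 170 (job job_A)

Answer: 170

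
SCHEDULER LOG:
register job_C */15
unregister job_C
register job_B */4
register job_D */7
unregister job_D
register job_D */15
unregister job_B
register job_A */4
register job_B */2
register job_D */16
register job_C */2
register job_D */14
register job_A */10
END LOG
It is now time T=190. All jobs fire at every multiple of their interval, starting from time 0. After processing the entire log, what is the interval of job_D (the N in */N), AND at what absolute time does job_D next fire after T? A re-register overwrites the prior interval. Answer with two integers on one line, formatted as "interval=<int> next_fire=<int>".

Answer: interval=14 next_fire=196

Derivation:
Op 1: register job_C */15 -> active={job_C:*/15}
Op 2: unregister job_C -> active={}
Op 3: register job_B */4 -> active={job_B:*/4}
Op 4: register job_D */7 -> active={job_B:*/4, job_D:*/7}
Op 5: unregister job_D -> active={job_B:*/4}
Op 6: register job_D */15 -> active={job_B:*/4, job_D:*/15}
Op 7: unregister job_B -> active={job_D:*/15}
Op 8: register job_A */4 -> active={job_A:*/4, job_D:*/15}
Op 9: register job_B */2 -> active={job_A:*/4, job_B:*/2, job_D:*/15}
Op 10: register job_D */16 -> active={job_A:*/4, job_B:*/2, job_D:*/16}
Op 11: register job_C */2 -> active={job_A:*/4, job_B:*/2, job_C:*/2, job_D:*/16}
Op 12: register job_D */14 -> active={job_A:*/4, job_B:*/2, job_C:*/2, job_D:*/14}
Op 13: register job_A */10 -> active={job_A:*/10, job_B:*/2, job_C:*/2, job_D:*/14}
Final interval of job_D = 14
Next fire of job_D after T=190: (190//14+1)*14 = 196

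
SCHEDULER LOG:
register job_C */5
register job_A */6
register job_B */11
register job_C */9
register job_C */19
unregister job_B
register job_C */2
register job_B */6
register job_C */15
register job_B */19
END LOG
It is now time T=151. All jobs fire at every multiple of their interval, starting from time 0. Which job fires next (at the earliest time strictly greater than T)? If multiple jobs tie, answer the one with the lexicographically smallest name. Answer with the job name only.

Answer: job_B

Derivation:
Op 1: register job_C */5 -> active={job_C:*/5}
Op 2: register job_A */6 -> active={job_A:*/6, job_C:*/5}
Op 3: register job_B */11 -> active={job_A:*/6, job_B:*/11, job_C:*/5}
Op 4: register job_C */9 -> active={job_A:*/6, job_B:*/11, job_C:*/9}
Op 5: register job_C */19 -> active={job_A:*/6, job_B:*/11, job_C:*/19}
Op 6: unregister job_B -> active={job_A:*/6, job_C:*/19}
Op 7: register job_C */2 -> active={job_A:*/6, job_C:*/2}
Op 8: register job_B */6 -> active={job_A:*/6, job_B:*/6, job_C:*/2}
Op 9: register job_C */15 -> active={job_A:*/6, job_B:*/6, job_C:*/15}
Op 10: register job_B */19 -> active={job_A:*/6, job_B:*/19, job_C:*/15}
  job_A: interval 6, next fire after T=151 is 156
  job_B: interval 19, next fire after T=151 is 152
  job_C: interval 15, next fire after T=151 is 165
Earliest = 152, winner (lex tiebreak) = job_B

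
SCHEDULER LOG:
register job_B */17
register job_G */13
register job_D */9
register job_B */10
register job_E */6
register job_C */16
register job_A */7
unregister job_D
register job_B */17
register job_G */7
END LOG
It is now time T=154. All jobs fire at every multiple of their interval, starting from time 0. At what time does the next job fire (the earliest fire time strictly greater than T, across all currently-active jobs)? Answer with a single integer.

Answer: 156

Derivation:
Op 1: register job_B */17 -> active={job_B:*/17}
Op 2: register job_G */13 -> active={job_B:*/17, job_G:*/13}
Op 3: register job_D */9 -> active={job_B:*/17, job_D:*/9, job_G:*/13}
Op 4: register job_B */10 -> active={job_B:*/10, job_D:*/9, job_G:*/13}
Op 5: register job_E */6 -> active={job_B:*/10, job_D:*/9, job_E:*/6, job_G:*/13}
Op 6: register job_C */16 -> active={job_B:*/10, job_C:*/16, job_D:*/9, job_E:*/6, job_G:*/13}
Op 7: register job_A */7 -> active={job_A:*/7, job_B:*/10, job_C:*/16, job_D:*/9, job_E:*/6, job_G:*/13}
Op 8: unregister job_D -> active={job_A:*/7, job_B:*/10, job_C:*/16, job_E:*/6, job_G:*/13}
Op 9: register job_B */17 -> active={job_A:*/7, job_B:*/17, job_C:*/16, job_E:*/6, job_G:*/13}
Op 10: register job_G */7 -> active={job_A:*/7, job_B:*/17, job_C:*/16, job_E:*/6, job_G:*/7}
  job_A: interval 7, next fire after T=154 is 161
  job_B: interval 17, next fire after T=154 is 170
  job_C: interval 16, next fire after T=154 is 160
  job_E: interval 6, next fire after T=154 is 156
  job_G: interval 7, next fire after T=154 is 161
Earliest fire time = 156 (job job_E)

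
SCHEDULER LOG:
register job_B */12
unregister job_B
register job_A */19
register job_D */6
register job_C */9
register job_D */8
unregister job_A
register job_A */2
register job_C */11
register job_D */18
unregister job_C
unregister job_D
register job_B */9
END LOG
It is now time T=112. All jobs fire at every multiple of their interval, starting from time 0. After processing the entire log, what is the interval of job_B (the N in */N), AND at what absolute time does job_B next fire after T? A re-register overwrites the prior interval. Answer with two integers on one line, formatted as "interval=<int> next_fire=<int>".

Op 1: register job_B */12 -> active={job_B:*/12}
Op 2: unregister job_B -> active={}
Op 3: register job_A */19 -> active={job_A:*/19}
Op 4: register job_D */6 -> active={job_A:*/19, job_D:*/6}
Op 5: register job_C */9 -> active={job_A:*/19, job_C:*/9, job_D:*/6}
Op 6: register job_D */8 -> active={job_A:*/19, job_C:*/9, job_D:*/8}
Op 7: unregister job_A -> active={job_C:*/9, job_D:*/8}
Op 8: register job_A */2 -> active={job_A:*/2, job_C:*/9, job_D:*/8}
Op 9: register job_C */11 -> active={job_A:*/2, job_C:*/11, job_D:*/8}
Op 10: register job_D */18 -> active={job_A:*/2, job_C:*/11, job_D:*/18}
Op 11: unregister job_C -> active={job_A:*/2, job_D:*/18}
Op 12: unregister job_D -> active={job_A:*/2}
Op 13: register job_B */9 -> active={job_A:*/2, job_B:*/9}
Final interval of job_B = 9
Next fire of job_B after T=112: (112//9+1)*9 = 117

Answer: interval=9 next_fire=117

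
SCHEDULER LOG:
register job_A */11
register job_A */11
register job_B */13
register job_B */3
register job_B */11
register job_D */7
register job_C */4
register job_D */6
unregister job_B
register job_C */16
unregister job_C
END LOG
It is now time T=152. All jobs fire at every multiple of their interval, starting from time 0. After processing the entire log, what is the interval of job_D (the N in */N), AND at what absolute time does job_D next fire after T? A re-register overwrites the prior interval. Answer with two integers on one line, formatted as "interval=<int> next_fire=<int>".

Op 1: register job_A */11 -> active={job_A:*/11}
Op 2: register job_A */11 -> active={job_A:*/11}
Op 3: register job_B */13 -> active={job_A:*/11, job_B:*/13}
Op 4: register job_B */3 -> active={job_A:*/11, job_B:*/3}
Op 5: register job_B */11 -> active={job_A:*/11, job_B:*/11}
Op 6: register job_D */7 -> active={job_A:*/11, job_B:*/11, job_D:*/7}
Op 7: register job_C */4 -> active={job_A:*/11, job_B:*/11, job_C:*/4, job_D:*/7}
Op 8: register job_D */6 -> active={job_A:*/11, job_B:*/11, job_C:*/4, job_D:*/6}
Op 9: unregister job_B -> active={job_A:*/11, job_C:*/4, job_D:*/6}
Op 10: register job_C */16 -> active={job_A:*/11, job_C:*/16, job_D:*/6}
Op 11: unregister job_C -> active={job_A:*/11, job_D:*/6}
Final interval of job_D = 6
Next fire of job_D after T=152: (152//6+1)*6 = 156

Answer: interval=6 next_fire=156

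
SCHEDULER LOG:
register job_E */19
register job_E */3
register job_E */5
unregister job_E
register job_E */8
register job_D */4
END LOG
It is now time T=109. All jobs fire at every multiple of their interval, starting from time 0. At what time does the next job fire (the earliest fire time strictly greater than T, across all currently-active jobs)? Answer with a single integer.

Answer: 112

Derivation:
Op 1: register job_E */19 -> active={job_E:*/19}
Op 2: register job_E */3 -> active={job_E:*/3}
Op 3: register job_E */5 -> active={job_E:*/5}
Op 4: unregister job_E -> active={}
Op 5: register job_E */8 -> active={job_E:*/8}
Op 6: register job_D */4 -> active={job_D:*/4, job_E:*/8}
  job_D: interval 4, next fire after T=109 is 112
  job_E: interval 8, next fire after T=109 is 112
Earliest fire time = 112 (job job_D)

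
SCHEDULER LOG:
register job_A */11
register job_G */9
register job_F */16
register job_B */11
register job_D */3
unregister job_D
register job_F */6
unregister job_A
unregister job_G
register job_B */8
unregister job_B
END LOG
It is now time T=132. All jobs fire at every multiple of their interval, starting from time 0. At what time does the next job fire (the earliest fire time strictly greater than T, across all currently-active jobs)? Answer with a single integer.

Answer: 138

Derivation:
Op 1: register job_A */11 -> active={job_A:*/11}
Op 2: register job_G */9 -> active={job_A:*/11, job_G:*/9}
Op 3: register job_F */16 -> active={job_A:*/11, job_F:*/16, job_G:*/9}
Op 4: register job_B */11 -> active={job_A:*/11, job_B:*/11, job_F:*/16, job_G:*/9}
Op 5: register job_D */3 -> active={job_A:*/11, job_B:*/11, job_D:*/3, job_F:*/16, job_G:*/9}
Op 6: unregister job_D -> active={job_A:*/11, job_B:*/11, job_F:*/16, job_G:*/9}
Op 7: register job_F */6 -> active={job_A:*/11, job_B:*/11, job_F:*/6, job_G:*/9}
Op 8: unregister job_A -> active={job_B:*/11, job_F:*/6, job_G:*/9}
Op 9: unregister job_G -> active={job_B:*/11, job_F:*/6}
Op 10: register job_B */8 -> active={job_B:*/8, job_F:*/6}
Op 11: unregister job_B -> active={job_F:*/6}
  job_F: interval 6, next fire after T=132 is 138
Earliest fire time = 138 (job job_F)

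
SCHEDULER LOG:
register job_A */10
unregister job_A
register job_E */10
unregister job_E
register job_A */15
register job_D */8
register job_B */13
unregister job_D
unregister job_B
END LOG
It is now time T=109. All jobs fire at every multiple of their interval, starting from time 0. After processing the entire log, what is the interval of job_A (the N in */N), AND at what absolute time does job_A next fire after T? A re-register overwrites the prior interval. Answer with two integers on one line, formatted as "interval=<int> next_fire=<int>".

Op 1: register job_A */10 -> active={job_A:*/10}
Op 2: unregister job_A -> active={}
Op 3: register job_E */10 -> active={job_E:*/10}
Op 4: unregister job_E -> active={}
Op 5: register job_A */15 -> active={job_A:*/15}
Op 6: register job_D */8 -> active={job_A:*/15, job_D:*/8}
Op 7: register job_B */13 -> active={job_A:*/15, job_B:*/13, job_D:*/8}
Op 8: unregister job_D -> active={job_A:*/15, job_B:*/13}
Op 9: unregister job_B -> active={job_A:*/15}
Final interval of job_A = 15
Next fire of job_A after T=109: (109//15+1)*15 = 120

Answer: interval=15 next_fire=120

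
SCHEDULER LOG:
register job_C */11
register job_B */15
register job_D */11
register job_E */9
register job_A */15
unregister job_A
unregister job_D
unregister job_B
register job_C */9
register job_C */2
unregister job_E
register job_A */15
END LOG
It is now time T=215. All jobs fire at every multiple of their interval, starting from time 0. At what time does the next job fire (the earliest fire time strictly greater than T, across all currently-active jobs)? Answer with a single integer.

Op 1: register job_C */11 -> active={job_C:*/11}
Op 2: register job_B */15 -> active={job_B:*/15, job_C:*/11}
Op 3: register job_D */11 -> active={job_B:*/15, job_C:*/11, job_D:*/11}
Op 4: register job_E */9 -> active={job_B:*/15, job_C:*/11, job_D:*/11, job_E:*/9}
Op 5: register job_A */15 -> active={job_A:*/15, job_B:*/15, job_C:*/11, job_D:*/11, job_E:*/9}
Op 6: unregister job_A -> active={job_B:*/15, job_C:*/11, job_D:*/11, job_E:*/9}
Op 7: unregister job_D -> active={job_B:*/15, job_C:*/11, job_E:*/9}
Op 8: unregister job_B -> active={job_C:*/11, job_E:*/9}
Op 9: register job_C */9 -> active={job_C:*/9, job_E:*/9}
Op 10: register job_C */2 -> active={job_C:*/2, job_E:*/9}
Op 11: unregister job_E -> active={job_C:*/2}
Op 12: register job_A */15 -> active={job_A:*/15, job_C:*/2}
  job_A: interval 15, next fire after T=215 is 225
  job_C: interval 2, next fire after T=215 is 216
Earliest fire time = 216 (job job_C)

Answer: 216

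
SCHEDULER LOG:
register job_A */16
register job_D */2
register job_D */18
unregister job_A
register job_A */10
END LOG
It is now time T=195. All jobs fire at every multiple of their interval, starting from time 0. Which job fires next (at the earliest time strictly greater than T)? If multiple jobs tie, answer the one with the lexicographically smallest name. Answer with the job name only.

Answer: job_D

Derivation:
Op 1: register job_A */16 -> active={job_A:*/16}
Op 2: register job_D */2 -> active={job_A:*/16, job_D:*/2}
Op 3: register job_D */18 -> active={job_A:*/16, job_D:*/18}
Op 4: unregister job_A -> active={job_D:*/18}
Op 5: register job_A */10 -> active={job_A:*/10, job_D:*/18}
  job_A: interval 10, next fire after T=195 is 200
  job_D: interval 18, next fire after T=195 is 198
Earliest = 198, winner (lex tiebreak) = job_D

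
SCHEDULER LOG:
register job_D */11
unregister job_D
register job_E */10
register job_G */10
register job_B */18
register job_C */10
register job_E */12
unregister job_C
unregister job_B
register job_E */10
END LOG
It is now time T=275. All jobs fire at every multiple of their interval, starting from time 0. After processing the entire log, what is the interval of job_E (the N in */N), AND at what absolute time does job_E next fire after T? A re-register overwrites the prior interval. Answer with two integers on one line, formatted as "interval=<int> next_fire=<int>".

Op 1: register job_D */11 -> active={job_D:*/11}
Op 2: unregister job_D -> active={}
Op 3: register job_E */10 -> active={job_E:*/10}
Op 4: register job_G */10 -> active={job_E:*/10, job_G:*/10}
Op 5: register job_B */18 -> active={job_B:*/18, job_E:*/10, job_G:*/10}
Op 6: register job_C */10 -> active={job_B:*/18, job_C:*/10, job_E:*/10, job_G:*/10}
Op 7: register job_E */12 -> active={job_B:*/18, job_C:*/10, job_E:*/12, job_G:*/10}
Op 8: unregister job_C -> active={job_B:*/18, job_E:*/12, job_G:*/10}
Op 9: unregister job_B -> active={job_E:*/12, job_G:*/10}
Op 10: register job_E */10 -> active={job_E:*/10, job_G:*/10}
Final interval of job_E = 10
Next fire of job_E after T=275: (275//10+1)*10 = 280

Answer: interval=10 next_fire=280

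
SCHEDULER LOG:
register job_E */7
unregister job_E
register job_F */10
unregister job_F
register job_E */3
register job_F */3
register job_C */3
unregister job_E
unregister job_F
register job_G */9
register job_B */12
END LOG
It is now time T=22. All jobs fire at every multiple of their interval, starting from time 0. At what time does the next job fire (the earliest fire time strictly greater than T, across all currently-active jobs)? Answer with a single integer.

Answer: 24

Derivation:
Op 1: register job_E */7 -> active={job_E:*/7}
Op 2: unregister job_E -> active={}
Op 3: register job_F */10 -> active={job_F:*/10}
Op 4: unregister job_F -> active={}
Op 5: register job_E */3 -> active={job_E:*/3}
Op 6: register job_F */3 -> active={job_E:*/3, job_F:*/3}
Op 7: register job_C */3 -> active={job_C:*/3, job_E:*/3, job_F:*/3}
Op 8: unregister job_E -> active={job_C:*/3, job_F:*/3}
Op 9: unregister job_F -> active={job_C:*/3}
Op 10: register job_G */9 -> active={job_C:*/3, job_G:*/9}
Op 11: register job_B */12 -> active={job_B:*/12, job_C:*/3, job_G:*/9}
  job_B: interval 12, next fire after T=22 is 24
  job_C: interval 3, next fire after T=22 is 24
  job_G: interval 9, next fire after T=22 is 27
Earliest fire time = 24 (job job_B)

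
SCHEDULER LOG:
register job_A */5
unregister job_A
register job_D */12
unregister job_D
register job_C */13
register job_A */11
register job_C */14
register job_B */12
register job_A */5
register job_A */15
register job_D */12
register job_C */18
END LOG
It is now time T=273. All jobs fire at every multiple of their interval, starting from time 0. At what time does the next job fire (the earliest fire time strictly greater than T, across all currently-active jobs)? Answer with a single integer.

Answer: 276

Derivation:
Op 1: register job_A */5 -> active={job_A:*/5}
Op 2: unregister job_A -> active={}
Op 3: register job_D */12 -> active={job_D:*/12}
Op 4: unregister job_D -> active={}
Op 5: register job_C */13 -> active={job_C:*/13}
Op 6: register job_A */11 -> active={job_A:*/11, job_C:*/13}
Op 7: register job_C */14 -> active={job_A:*/11, job_C:*/14}
Op 8: register job_B */12 -> active={job_A:*/11, job_B:*/12, job_C:*/14}
Op 9: register job_A */5 -> active={job_A:*/5, job_B:*/12, job_C:*/14}
Op 10: register job_A */15 -> active={job_A:*/15, job_B:*/12, job_C:*/14}
Op 11: register job_D */12 -> active={job_A:*/15, job_B:*/12, job_C:*/14, job_D:*/12}
Op 12: register job_C */18 -> active={job_A:*/15, job_B:*/12, job_C:*/18, job_D:*/12}
  job_A: interval 15, next fire after T=273 is 285
  job_B: interval 12, next fire after T=273 is 276
  job_C: interval 18, next fire after T=273 is 288
  job_D: interval 12, next fire after T=273 is 276
Earliest fire time = 276 (job job_B)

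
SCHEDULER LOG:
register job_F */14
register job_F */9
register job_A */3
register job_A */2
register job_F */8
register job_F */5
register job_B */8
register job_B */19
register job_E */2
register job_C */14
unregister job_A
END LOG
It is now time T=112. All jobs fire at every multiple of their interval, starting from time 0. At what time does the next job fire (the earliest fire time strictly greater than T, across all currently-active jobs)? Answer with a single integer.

Answer: 114

Derivation:
Op 1: register job_F */14 -> active={job_F:*/14}
Op 2: register job_F */9 -> active={job_F:*/9}
Op 3: register job_A */3 -> active={job_A:*/3, job_F:*/9}
Op 4: register job_A */2 -> active={job_A:*/2, job_F:*/9}
Op 5: register job_F */8 -> active={job_A:*/2, job_F:*/8}
Op 6: register job_F */5 -> active={job_A:*/2, job_F:*/5}
Op 7: register job_B */8 -> active={job_A:*/2, job_B:*/8, job_F:*/5}
Op 8: register job_B */19 -> active={job_A:*/2, job_B:*/19, job_F:*/5}
Op 9: register job_E */2 -> active={job_A:*/2, job_B:*/19, job_E:*/2, job_F:*/5}
Op 10: register job_C */14 -> active={job_A:*/2, job_B:*/19, job_C:*/14, job_E:*/2, job_F:*/5}
Op 11: unregister job_A -> active={job_B:*/19, job_C:*/14, job_E:*/2, job_F:*/5}
  job_B: interval 19, next fire after T=112 is 114
  job_C: interval 14, next fire after T=112 is 126
  job_E: interval 2, next fire after T=112 is 114
  job_F: interval 5, next fire after T=112 is 115
Earliest fire time = 114 (job job_B)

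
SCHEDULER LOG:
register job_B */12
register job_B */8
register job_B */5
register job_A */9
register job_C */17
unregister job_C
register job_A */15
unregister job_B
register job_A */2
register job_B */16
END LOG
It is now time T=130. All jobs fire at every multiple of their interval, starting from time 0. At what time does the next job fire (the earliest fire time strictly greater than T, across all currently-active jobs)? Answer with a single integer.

Answer: 132

Derivation:
Op 1: register job_B */12 -> active={job_B:*/12}
Op 2: register job_B */8 -> active={job_B:*/8}
Op 3: register job_B */5 -> active={job_B:*/5}
Op 4: register job_A */9 -> active={job_A:*/9, job_B:*/5}
Op 5: register job_C */17 -> active={job_A:*/9, job_B:*/5, job_C:*/17}
Op 6: unregister job_C -> active={job_A:*/9, job_B:*/5}
Op 7: register job_A */15 -> active={job_A:*/15, job_B:*/5}
Op 8: unregister job_B -> active={job_A:*/15}
Op 9: register job_A */2 -> active={job_A:*/2}
Op 10: register job_B */16 -> active={job_A:*/2, job_B:*/16}
  job_A: interval 2, next fire after T=130 is 132
  job_B: interval 16, next fire after T=130 is 144
Earliest fire time = 132 (job job_A)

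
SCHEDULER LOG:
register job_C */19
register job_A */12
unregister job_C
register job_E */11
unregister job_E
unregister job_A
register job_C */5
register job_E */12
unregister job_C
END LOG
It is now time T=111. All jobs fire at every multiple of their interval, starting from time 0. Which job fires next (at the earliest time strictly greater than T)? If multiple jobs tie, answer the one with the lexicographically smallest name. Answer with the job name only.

Op 1: register job_C */19 -> active={job_C:*/19}
Op 2: register job_A */12 -> active={job_A:*/12, job_C:*/19}
Op 3: unregister job_C -> active={job_A:*/12}
Op 4: register job_E */11 -> active={job_A:*/12, job_E:*/11}
Op 5: unregister job_E -> active={job_A:*/12}
Op 6: unregister job_A -> active={}
Op 7: register job_C */5 -> active={job_C:*/5}
Op 8: register job_E */12 -> active={job_C:*/5, job_E:*/12}
Op 9: unregister job_C -> active={job_E:*/12}
  job_E: interval 12, next fire after T=111 is 120
Earliest = 120, winner (lex tiebreak) = job_E

Answer: job_E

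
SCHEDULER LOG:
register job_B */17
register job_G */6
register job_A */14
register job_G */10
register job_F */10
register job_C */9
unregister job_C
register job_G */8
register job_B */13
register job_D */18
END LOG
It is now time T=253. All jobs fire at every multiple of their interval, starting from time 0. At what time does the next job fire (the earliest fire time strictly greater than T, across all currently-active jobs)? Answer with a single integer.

Answer: 256

Derivation:
Op 1: register job_B */17 -> active={job_B:*/17}
Op 2: register job_G */6 -> active={job_B:*/17, job_G:*/6}
Op 3: register job_A */14 -> active={job_A:*/14, job_B:*/17, job_G:*/6}
Op 4: register job_G */10 -> active={job_A:*/14, job_B:*/17, job_G:*/10}
Op 5: register job_F */10 -> active={job_A:*/14, job_B:*/17, job_F:*/10, job_G:*/10}
Op 6: register job_C */9 -> active={job_A:*/14, job_B:*/17, job_C:*/9, job_F:*/10, job_G:*/10}
Op 7: unregister job_C -> active={job_A:*/14, job_B:*/17, job_F:*/10, job_G:*/10}
Op 8: register job_G */8 -> active={job_A:*/14, job_B:*/17, job_F:*/10, job_G:*/8}
Op 9: register job_B */13 -> active={job_A:*/14, job_B:*/13, job_F:*/10, job_G:*/8}
Op 10: register job_D */18 -> active={job_A:*/14, job_B:*/13, job_D:*/18, job_F:*/10, job_G:*/8}
  job_A: interval 14, next fire after T=253 is 266
  job_B: interval 13, next fire after T=253 is 260
  job_D: interval 18, next fire after T=253 is 270
  job_F: interval 10, next fire after T=253 is 260
  job_G: interval 8, next fire after T=253 is 256
Earliest fire time = 256 (job job_G)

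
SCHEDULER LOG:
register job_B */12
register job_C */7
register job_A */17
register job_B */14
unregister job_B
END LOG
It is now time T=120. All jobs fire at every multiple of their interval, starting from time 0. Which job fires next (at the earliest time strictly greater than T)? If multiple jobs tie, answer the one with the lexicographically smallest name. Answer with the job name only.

Answer: job_C

Derivation:
Op 1: register job_B */12 -> active={job_B:*/12}
Op 2: register job_C */7 -> active={job_B:*/12, job_C:*/7}
Op 3: register job_A */17 -> active={job_A:*/17, job_B:*/12, job_C:*/7}
Op 4: register job_B */14 -> active={job_A:*/17, job_B:*/14, job_C:*/7}
Op 5: unregister job_B -> active={job_A:*/17, job_C:*/7}
  job_A: interval 17, next fire after T=120 is 136
  job_C: interval 7, next fire after T=120 is 126
Earliest = 126, winner (lex tiebreak) = job_C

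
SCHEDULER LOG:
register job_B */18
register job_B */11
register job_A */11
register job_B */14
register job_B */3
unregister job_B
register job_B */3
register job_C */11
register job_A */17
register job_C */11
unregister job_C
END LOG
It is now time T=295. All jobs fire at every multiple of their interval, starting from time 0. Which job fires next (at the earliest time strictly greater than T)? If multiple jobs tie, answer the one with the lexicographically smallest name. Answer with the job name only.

Answer: job_B

Derivation:
Op 1: register job_B */18 -> active={job_B:*/18}
Op 2: register job_B */11 -> active={job_B:*/11}
Op 3: register job_A */11 -> active={job_A:*/11, job_B:*/11}
Op 4: register job_B */14 -> active={job_A:*/11, job_B:*/14}
Op 5: register job_B */3 -> active={job_A:*/11, job_B:*/3}
Op 6: unregister job_B -> active={job_A:*/11}
Op 7: register job_B */3 -> active={job_A:*/11, job_B:*/3}
Op 8: register job_C */11 -> active={job_A:*/11, job_B:*/3, job_C:*/11}
Op 9: register job_A */17 -> active={job_A:*/17, job_B:*/3, job_C:*/11}
Op 10: register job_C */11 -> active={job_A:*/17, job_B:*/3, job_C:*/11}
Op 11: unregister job_C -> active={job_A:*/17, job_B:*/3}
  job_A: interval 17, next fire after T=295 is 306
  job_B: interval 3, next fire after T=295 is 297
Earliest = 297, winner (lex tiebreak) = job_B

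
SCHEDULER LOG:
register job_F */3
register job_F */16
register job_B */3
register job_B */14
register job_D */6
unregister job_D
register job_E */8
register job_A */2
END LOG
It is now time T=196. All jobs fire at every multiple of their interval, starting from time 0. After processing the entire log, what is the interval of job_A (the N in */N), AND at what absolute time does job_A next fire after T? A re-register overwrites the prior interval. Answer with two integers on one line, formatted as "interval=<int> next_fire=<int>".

Answer: interval=2 next_fire=198

Derivation:
Op 1: register job_F */3 -> active={job_F:*/3}
Op 2: register job_F */16 -> active={job_F:*/16}
Op 3: register job_B */3 -> active={job_B:*/3, job_F:*/16}
Op 4: register job_B */14 -> active={job_B:*/14, job_F:*/16}
Op 5: register job_D */6 -> active={job_B:*/14, job_D:*/6, job_F:*/16}
Op 6: unregister job_D -> active={job_B:*/14, job_F:*/16}
Op 7: register job_E */8 -> active={job_B:*/14, job_E:*/8, job_F:*/16}
Op 8: register job_A */2 -> active={job_A:*/2, job_B:*/14, job_E:*/8, job_F:*/16}
Final interval of job_A = 2
Next fire of job_A after T=196: (196//2+1)*2 = 198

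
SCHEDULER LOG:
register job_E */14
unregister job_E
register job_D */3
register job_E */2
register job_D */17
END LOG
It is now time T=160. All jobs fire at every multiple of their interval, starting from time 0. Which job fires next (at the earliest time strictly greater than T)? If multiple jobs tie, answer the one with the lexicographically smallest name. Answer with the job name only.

Answer: job_E

Derivation:
Op 1: register job_E */14 -> active={job_E:*/14}
Op 2: unregister job_E -> active={}
Op 3: register job_D */3 -> active={job_D:*/3}
Op 4: register job_E */2 -> active={job_D:*/3, job_E:*/2}
Op 5: register job_D */17 -> active={job_D:*/17, job_E:*/2}
  job_D: interval 17, next fire after T=160 is 170
  job_E: interval 2, next fire after T=160 is 162
Earliest = 162, winner (lex tiebreak) = job_E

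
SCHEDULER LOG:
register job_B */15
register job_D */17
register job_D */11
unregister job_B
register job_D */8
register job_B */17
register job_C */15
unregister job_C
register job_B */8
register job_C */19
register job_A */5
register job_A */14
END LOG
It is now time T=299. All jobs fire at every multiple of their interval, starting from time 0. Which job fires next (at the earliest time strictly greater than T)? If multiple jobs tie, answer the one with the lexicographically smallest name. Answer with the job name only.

Op 1: register job_B */15 -> active={job_B:*/15}
Op 2: register job_D */17 -> active={job_B:*/15, job_D:*/17}
Op 3: register job_D */11 -> active={job_B:*/15, job_D:*/11}
Op 4: unregister job_B -> active={job_D:*/11}
Op 5: register job_D */8 -> active={job_D:*/8}
Op 6: register job_B */17 -> active={job_B:*/17, job_D:*/8}
Op 7: register job_C */15 -> active={job_B:*/17, job_C:*/15, job_D:*/8}
Op 8: unregister job_C -> active={job_B:*/17, job_D:*/8}
Op 9: register job_B */8 -> active={job_B:*/8, job_D:*/8}
Op 10: register job_C */19 -> active={job_B:*/8, job_C:*/19, job_D:*/8}
Op 11: register job_A */5 -> active={job_A:*/5, job_B:*/8, job_C:*/19, job_D:*/8}
Op 12: register job_A */14 -> active={job_A:*/14, job_B:*/8, job_C:*/19, job_D:*/8}
  job_A: interval 14, next fire after T=299 is 308
  job_B: interval 8, next fire after T=299 is 304
  job_C: interval 19, next fire after T=299 is 304
  job_D: interval 8, next fire after T=299 is 304
Earliest = 304, winner (lex tiebreak) = job_B

Answer: job_B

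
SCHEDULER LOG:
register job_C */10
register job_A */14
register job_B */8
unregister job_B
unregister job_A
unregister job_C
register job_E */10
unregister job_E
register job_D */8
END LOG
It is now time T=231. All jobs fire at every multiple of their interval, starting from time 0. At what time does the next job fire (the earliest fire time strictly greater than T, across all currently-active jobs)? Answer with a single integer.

Op 1: register job_C */10 -> active={job_C:*/10}
Op 2: register job_A */14 -> active={job_A:*/14, job_C:*/10}
Op 3: register job_B */8 -> active={job_A:*/14, job_B:*/8, job_C:*/10}
Op 4: unregister job_B -> active={job_A:*/14, job_C:*/10}
Op 5: unregister job_A -> active={job_C:*/10}
Op 6: unregister job_C -> active={}
Op 7: register job_E */10 -> active={job_E:*/10}
Op 8: unregister job_E -> active={}
Op 9: register job_D */8 -> active={job_D:*/8}
  job_D: interval 8, next fire after T=231 is 232
Earliest fire time = 232 (job job_D)

Answer: 232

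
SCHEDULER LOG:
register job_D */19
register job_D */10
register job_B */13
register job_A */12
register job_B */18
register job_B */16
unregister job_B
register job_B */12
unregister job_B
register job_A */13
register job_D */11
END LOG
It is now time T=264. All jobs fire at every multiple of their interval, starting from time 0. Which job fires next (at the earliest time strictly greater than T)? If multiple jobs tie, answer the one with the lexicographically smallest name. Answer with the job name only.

Answer: job_A

Derivation:
Op 1: register job_D */19 -> active={job_D:*/19}
Op 2: register job_D */10 -> active={job_D:*/10}
Op 3: register job_B */13 -> active={job_B:*/13, job_D:*/10}
Op 4: register job_A */12 -> active={job_A:*/12, job_B:*/13, job_D:*/10}
Op 5: register job_B */18 -> active={job_A:*/12, job_B:*/18, job_D:*/10}
Op 6: register job_B */16 -> active={job_A:*/12, job_B:*/16, job_D:*/10}
Op 7: unregister job_B -> active={job_A:*/12, job_D:*/10}
Op 8: register job_B */12 -> active={job_A:*/12, job_B:*/12, job_D:*/10}
Op 9: unregister job_B -> active={job_A:*/12, job_D:*/10}
Op 10: register job_A */13 -> active={job_A:*/13, job_D:*/10}
Op 11: register job_D */11 -> active={job_A:*/13, job_D:*/11}
  job_A: interval 13, next fire after T=264 is 273
  job_D: interval 11, next fire after T=264 is 275
Earliest = 273, winner (lex tiebreak) = job_A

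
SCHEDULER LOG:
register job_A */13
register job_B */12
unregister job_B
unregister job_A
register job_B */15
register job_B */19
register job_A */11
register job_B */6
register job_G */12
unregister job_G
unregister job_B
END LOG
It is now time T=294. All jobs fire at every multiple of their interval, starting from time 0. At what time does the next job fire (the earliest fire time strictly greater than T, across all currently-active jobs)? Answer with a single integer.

Op 1: register job_A */13 -> active={job_A:*/13}
Op 2: register job_B */12 -> active={job_A:*/13, job_B:*/12}
Op 3: unregister job_B -> active={job_A:*/13}
Op 4: unregister job_A -> active={}
Op 5: register job_B */15 -> active={job_B:*/15}
Op 6: register job_B */19 -> active={job_B:*/19}
Op 7: register job_A */11 -> active={job_A:*/11, job_B:*/19}
Op 8: register job_B */6 -> active={job_A:*/11, job_B:*/6}
Op 9: register job_G */12 -> active={job_A:*/11, job_B:*/6, job_G:*/12}
Op 10: unregister job_G -> active={job_A:*/11, job_B:*/6}
Op 11: unregister job_B -> active={job_A:*/11}
  job_A: interval 11, next fire after T=294 is 297
Earliest fire time = 297 (job job_A)

Answer: 297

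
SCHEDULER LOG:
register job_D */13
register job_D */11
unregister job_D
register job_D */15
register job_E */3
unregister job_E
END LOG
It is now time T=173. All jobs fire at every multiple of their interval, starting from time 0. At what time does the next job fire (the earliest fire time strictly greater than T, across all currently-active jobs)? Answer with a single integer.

Answer: 180

Derivation:
Op 1: register job_D */13 -> active={job_D:*/13}
Op 2: register job_D */11 -> active={job_D:*/11}
Op 3: unregister job_D -> active={}
Op 4: register job_D */15 -> active={job_D:*/15}
Op 5: register job_E */3 -> active={job_D:*/15, job_E:*/3}
Op 6: unregister job_E -> active={job_D:*/15}
  job_D: interval 15, next fire after T=173 is 180
Earliest fire time = 180 (job job_D)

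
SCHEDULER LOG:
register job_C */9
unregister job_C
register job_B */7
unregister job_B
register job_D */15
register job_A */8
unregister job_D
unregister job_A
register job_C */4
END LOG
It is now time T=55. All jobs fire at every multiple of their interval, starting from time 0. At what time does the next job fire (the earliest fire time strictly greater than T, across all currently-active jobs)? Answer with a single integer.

Answer: 56

Derivation:
Op 1: register job_C */9 -> active={job_C:*/9}
Op 2: unregister job_C -> active={}
Op 3: register job_B */7 -> active={job_B:*/7}
Op 4: unregister job_B -> active={}
Op 5: register job_D */15 -> active={job_D:*/15}
Op 6: register job_A */8 -> active={job_A:*/8, job_D:*/15}
Op 7: unregister job_D -> active={job_A:*/8}
Op 8: unregister job_A -> active={}
Op 9: register job_C */4 -> active={job_C:*/4}
  job_C: interval 4, next fire after T=55 is 56
Earliest fire time = 56 (job job_C)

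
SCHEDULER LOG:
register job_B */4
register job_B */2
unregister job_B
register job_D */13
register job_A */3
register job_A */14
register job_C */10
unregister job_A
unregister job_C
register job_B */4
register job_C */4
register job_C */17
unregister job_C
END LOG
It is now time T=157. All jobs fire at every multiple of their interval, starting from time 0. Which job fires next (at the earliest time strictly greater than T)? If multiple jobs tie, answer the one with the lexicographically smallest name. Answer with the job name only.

Answer: job_B

Derivation:
Op 1: register job_B */4 -> active={job_B:*/4}
Op 2: register job_B */2 -> active={job_B:*/2}
Op 3: unregister job_B -> active={}
Op 4: register job_D */13 -> active={job_D:*/13}
Op 5: register job_A */3 -> active={job_A:*/3, job_D:*/13}
Op 6: register job_A */14 -> active={job_A:*/14, job_D:*/13}
Op 7: register job_C */10 -> active={job_A:*/14, job_C:*/10, job_D:*/13}
Op 8: unregister job_A -> active={job_C:*/10, job_D:*/13}
Op 9: unregister job_C -> active={job_D:*/13}
Op 10: register job_B */4 -> active={job_B:*/4, job_D:*/13}
Op 11: register job_C */4 -> active={job_B:*/4, job_C:*/4, job_D:*/13}
Op 12: register job_C */17 -> active={job_B:*/4, job_C:*/17, job_D:*/13}
Op 13: unregister job_C -> active={job_B:*/4, job_D:*/13}
  job_B: interval 4, next fire after T=157 is 160
  job_D: interval 13, next fire after T=157 is 169
Earliest = 160, winner (lex tiebreak) = job_B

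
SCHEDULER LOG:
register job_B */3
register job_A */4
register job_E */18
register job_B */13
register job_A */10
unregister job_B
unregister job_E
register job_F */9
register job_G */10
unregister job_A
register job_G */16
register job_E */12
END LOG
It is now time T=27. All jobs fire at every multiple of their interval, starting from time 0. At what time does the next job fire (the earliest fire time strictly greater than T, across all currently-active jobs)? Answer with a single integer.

Answer: 32

Derivation:
Op 1: register job_B */3 -> active={job_B:*/3}
Op 2: register job_A */4 -> active={job_A:*/4, job_B:*/3}
Op 3: register job_E */18 -> active={job_A:*/4, job_B:*/3, job_E:*/18}
Op 4: register job_B */13 -> active={job_A:*/4, job_B:*/13, job_E:*/18}
Op 5: register job_A */10 -> active={job_A:*/10, job_B:*/13, job_E:*/18}
Op 6: unregister job_B -> active={job_A:*/10, job_E:*/18}
Op 7: unregister job_E -> active={job_A:*/10}
Op 8: register job_F */9 -> active={job_A:*/10, job_F:*/9}
Op 9: register job_G */10 -> active={job_A:*/10, job_F:*/9, job_G:*/10}
Op 10: unregister job_A -> active={job_F:*/9, job_G:*/10}
Op 11: register job_G */16 -> active={job_F:*/9, job_G:*/16}
Op 12: register job_E */12 -> active={job_E:*/12, job_F:*/9, job_G:*/16}
  job_E: interval 12, next fire after T=27 is 36
  job_F: interval 9, next fire after T=27 is 36
  job_G: interval 16, next fire after T=27 is 32
Earliest fire time = 32 (job job_G)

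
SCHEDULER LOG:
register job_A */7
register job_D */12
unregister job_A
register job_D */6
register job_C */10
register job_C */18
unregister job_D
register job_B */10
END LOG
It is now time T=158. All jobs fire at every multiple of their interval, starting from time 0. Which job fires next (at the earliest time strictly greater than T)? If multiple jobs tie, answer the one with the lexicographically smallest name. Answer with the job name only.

Answer: job_B

Derivation:
Op 1: register job_A */7 -> active={job_A:*/7}
Op 2: register job_D */12 -> active={job_A:*/7, job_D:*/12}
Op 3: unregister job_A -> active={job_D:*/12}
Op 4: register job_D */6 -> active={job_D:*/6}
Op 5: register job_C */10 -> active={job_C:*/10, job_D:*/6}
Op 6: register job_C */18 -> active={job_C:*/18, job_D:*/6}
Op 7: unregister job_D -> active={job_C:*/18}
Op 8: register job_B */10 -> active={job_B:*/10, job_C:*/18}
  job_B: interval 10, next fire after T=158 is 160
  job_C: interval 18, next fire after T=158 is 162
Earliest = 160, winner (lex tiebreak) = job_B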